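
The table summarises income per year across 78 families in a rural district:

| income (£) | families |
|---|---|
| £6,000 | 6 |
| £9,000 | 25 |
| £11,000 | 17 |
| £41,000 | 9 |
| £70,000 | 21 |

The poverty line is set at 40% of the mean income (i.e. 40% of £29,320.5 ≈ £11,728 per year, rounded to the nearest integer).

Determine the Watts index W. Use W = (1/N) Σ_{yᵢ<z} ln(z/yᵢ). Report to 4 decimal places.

Incomes under z: 6×£6,000, 25×£9,000, 17×£11,000 (q = 48 of N = 78).
ln(z/y) terms: ln(11728/6000) = 0.6702 (×6); ln(11728/9000) = 0.2648 (×25); ln(11728/11000) = 0.0641 (×17).
W = 11.729608 / 78 = 0.1504.

0.1504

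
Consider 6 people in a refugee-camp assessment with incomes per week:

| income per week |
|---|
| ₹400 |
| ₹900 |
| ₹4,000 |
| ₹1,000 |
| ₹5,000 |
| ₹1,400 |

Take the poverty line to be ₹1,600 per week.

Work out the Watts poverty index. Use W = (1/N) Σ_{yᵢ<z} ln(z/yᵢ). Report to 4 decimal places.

Below the line: ₹400, ₹900, ₹1,000, ₹1,400 (q = 4 of N = 6).
Log shortfalls: ln(1600/400) = 1.3863; ln(1600/900) = 0.5754; ln(1600/1000) = 0.4700; ln(1600/1400) = 0.1335.
W = 2.565194 / 6 = 0.4275.

0.4275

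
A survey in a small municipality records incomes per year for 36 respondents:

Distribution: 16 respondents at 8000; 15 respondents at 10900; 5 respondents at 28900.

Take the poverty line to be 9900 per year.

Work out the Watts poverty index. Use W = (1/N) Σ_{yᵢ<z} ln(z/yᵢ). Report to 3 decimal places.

0.095

Below the line: 16×8000 (q = 16 of N = 36).
ln(z/y) terms: ln(9900/8000) = 0.2131 (×16).
W = 3.409491 / 36 = 0.095.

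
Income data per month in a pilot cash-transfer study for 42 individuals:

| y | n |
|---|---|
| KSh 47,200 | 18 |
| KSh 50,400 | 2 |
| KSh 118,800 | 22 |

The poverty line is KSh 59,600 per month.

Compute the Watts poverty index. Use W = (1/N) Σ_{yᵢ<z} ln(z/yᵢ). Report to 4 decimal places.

Below z: 18×KSh 47,200, 2×KSh 50,400 (q = 20 of N = 42).
ln(z/y) terms: ln(59600/47200) = 0.2333 (×18); ln(59600/50400) = 0.1677 (×2).
W = 4.534039 / 42 = 0.1080.

0.1080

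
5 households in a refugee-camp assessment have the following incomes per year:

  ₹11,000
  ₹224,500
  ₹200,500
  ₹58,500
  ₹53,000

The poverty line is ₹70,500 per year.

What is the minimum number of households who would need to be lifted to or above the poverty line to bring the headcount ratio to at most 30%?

2

3 of the 5 households are poor, so H = 3/5 = 0.600.
A headcount ratio of at most 30% allows at most ⌊0.30 × 5⌋ = 1 poor households.
So at least 3 − 1 = 2 must be lifted.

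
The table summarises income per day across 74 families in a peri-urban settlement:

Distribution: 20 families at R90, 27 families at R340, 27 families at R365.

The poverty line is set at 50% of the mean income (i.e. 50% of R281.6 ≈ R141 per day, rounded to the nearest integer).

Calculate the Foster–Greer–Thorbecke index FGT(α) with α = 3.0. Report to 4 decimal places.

Below the line: 20×R90 (q = 20 of N = 74).
Shortfall ratios: (141−90)/141 = 0.3617 (×20).
Raised to α = 3.0: 0.04732 (×20).
Sum = 0.946418; FGT(3.0) = 0.946418 / 74 = 0.0128.

0.0128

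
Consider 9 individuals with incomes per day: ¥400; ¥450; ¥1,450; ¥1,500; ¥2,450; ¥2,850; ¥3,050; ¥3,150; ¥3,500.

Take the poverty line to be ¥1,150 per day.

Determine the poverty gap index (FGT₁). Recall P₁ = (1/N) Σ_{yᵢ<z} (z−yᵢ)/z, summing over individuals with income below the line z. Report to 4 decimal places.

Below z: ¥400, ¥450 (q = 2 of N = 9).
Gap ratios (z−y)/z: (1150−400)/1150 = 0.6522; (1150−450)/1150 = 0.6087.
Sum of shortfalls = 1.260870; P₁ averages over all N: 1.260870 / 9 = 0.1401.

0.1401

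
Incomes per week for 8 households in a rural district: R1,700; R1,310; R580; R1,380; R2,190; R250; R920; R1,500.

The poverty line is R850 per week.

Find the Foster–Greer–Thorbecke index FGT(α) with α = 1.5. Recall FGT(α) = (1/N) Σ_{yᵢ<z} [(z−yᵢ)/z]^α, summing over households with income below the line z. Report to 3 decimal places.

0.097

Incomes under z: R250, R580 (q = 2 of N = 8).
Shortfall ratios: (850−250)/850 = 0.7059; (850−580)/850 = 0.3176.
Raised to α = 1.5: 0.59306; 0.17903.
Sum = 0.772086; FGT(1.5) = 0.772086 / 8 = 0.097.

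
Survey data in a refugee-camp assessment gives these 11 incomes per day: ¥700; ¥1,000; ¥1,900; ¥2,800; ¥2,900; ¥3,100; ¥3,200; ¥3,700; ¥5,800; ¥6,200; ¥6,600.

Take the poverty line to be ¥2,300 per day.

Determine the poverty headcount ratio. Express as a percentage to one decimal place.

27.3%

3 of the 11 households have income below ¥2,300.
H = 3/11 = 27.3%.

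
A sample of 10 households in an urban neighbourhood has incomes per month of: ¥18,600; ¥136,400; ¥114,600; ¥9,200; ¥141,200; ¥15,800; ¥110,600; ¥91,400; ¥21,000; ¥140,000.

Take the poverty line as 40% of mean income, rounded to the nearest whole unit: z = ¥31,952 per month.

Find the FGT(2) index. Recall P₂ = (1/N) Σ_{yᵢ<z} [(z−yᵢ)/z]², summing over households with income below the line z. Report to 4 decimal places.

0.1055

Incomes under z: ¥9,200, ¥15,800, ¥18,600, ¥21,000 (q = 4 of N = 10).
Shortfall ratios: (31952−9200)/31952 = 0.7121; (31952−15800)/31952 = 0.5055; (31952−18600)/31952 = 0.4179; (31952−21000)/31952 = 0.3428.
Squared: 0.5070; 0.2555; 0.1746; 0.1175.
Sum = 1.054688; P₂ = 1.054688 / 10 = 0.1055.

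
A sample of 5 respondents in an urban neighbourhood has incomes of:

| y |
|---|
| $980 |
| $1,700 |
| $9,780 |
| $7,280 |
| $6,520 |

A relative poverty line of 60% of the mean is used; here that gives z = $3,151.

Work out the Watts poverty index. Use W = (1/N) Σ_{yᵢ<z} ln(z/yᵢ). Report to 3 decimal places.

Incomes under z: $980, $1,700 (q = 2 of N = 5).
Log gaps: ln(3151/980) = 1.1679; ln(3151/1700) = 0.6171.
W = 1.785014 / 5 = 0.357.

0.357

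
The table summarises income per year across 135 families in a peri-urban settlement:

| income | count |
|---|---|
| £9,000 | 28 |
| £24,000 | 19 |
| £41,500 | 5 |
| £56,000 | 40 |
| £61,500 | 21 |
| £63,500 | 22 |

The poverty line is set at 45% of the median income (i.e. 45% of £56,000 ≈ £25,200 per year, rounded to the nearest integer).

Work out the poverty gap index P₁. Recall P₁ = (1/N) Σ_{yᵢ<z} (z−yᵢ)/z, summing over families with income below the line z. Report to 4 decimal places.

0.1400

Incomes under z: 28×£9,000, 19×£24,000 (q = 47 of N = 135).
Relative gaps: (25200−9000)/25200 = 0.6429 (×28); (25200−24000)/25200 = 0.0476 (×19).
Σ = 18.904762. Dividing by the full population N = 135 gives P₁ = 0.1400.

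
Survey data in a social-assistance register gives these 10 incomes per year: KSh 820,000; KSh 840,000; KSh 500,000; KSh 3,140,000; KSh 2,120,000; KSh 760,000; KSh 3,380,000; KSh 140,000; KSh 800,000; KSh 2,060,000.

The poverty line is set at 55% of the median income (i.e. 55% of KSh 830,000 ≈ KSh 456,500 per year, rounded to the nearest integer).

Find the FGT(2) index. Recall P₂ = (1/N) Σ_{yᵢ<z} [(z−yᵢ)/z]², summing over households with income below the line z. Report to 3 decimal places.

Poor units: KSh 140,000 (q = 1 of N = 10).
Shortfall ratios: (456500−140000)/456500 = 0.6933.
Squared: 0.4807.
Sum = 0.480691; P₂ = 0.480691 / 10 = 0.048.

0.048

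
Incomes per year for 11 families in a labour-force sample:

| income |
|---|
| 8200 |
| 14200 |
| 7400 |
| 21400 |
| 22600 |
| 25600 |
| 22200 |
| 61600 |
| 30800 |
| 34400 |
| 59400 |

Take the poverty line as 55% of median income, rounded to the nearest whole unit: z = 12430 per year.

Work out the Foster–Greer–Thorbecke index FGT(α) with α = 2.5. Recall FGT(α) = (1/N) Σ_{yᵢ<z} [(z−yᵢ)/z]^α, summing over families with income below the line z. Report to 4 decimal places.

0.0156

Incomes under z: 7400, 8200 (q = 2 of N = 11).
Relative gaps: (12430−7400)/12430 = 0.4047; (12430−8200)/12430 = 0.3403.
Raised to α = 2.5: 0.10417; 0.06756.
Sum = 0.171727; FGT(2.5) = 0.171727 / 11 = 0.0156.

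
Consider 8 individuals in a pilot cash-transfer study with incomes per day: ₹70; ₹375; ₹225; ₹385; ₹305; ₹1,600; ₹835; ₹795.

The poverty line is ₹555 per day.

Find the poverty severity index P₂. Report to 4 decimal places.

Below z: ₹70, ₹225, ₹305, ₹375, ₹385 (q = 5 of N = 8).
Gap ratios (z−y)/z: (555−70)/555 = 0.8739; (555−225)/555 = 0.5946; (555−305)/555 = 0.4505; (555−375)/555 = 0.3243; (555−385)/555 = 0.3063.
Squared: 0.7637; 0.3535; 0.2029; 0.1052; 0.0938.
Sum = 1.519114; P₂ = 1.519114 / 8 = 0.1899.

0.1899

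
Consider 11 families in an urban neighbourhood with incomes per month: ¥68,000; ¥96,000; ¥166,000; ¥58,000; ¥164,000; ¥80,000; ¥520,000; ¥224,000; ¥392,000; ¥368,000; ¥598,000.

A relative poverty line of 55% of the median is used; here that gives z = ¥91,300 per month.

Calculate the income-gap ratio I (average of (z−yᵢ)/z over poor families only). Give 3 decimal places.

0.248

Poor units: ¥58,000, ¥68,000, ¥80,000 (q = 3 of N = 11).
Relative gaps: 0.3647, 0.2552, 0.1238; sum = 0.743702.
The income-gap ratio divides by q (the poor only): 0.743702 / 3 = 0.248.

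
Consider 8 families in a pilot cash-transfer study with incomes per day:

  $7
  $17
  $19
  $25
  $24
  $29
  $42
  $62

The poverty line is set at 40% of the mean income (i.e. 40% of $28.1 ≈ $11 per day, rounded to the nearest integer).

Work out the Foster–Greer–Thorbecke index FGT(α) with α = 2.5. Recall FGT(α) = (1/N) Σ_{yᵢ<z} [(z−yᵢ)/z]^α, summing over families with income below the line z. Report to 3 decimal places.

0.010

Below the line: $7 (q = 1 of N = 8).
Shortfall ratios: (11−7)/11 = 0.3636.
Raised to α = 2.5: 0.07974.
Sum = 0.079739; FGT(2.5) = 0.079739 / 8 = 0.010.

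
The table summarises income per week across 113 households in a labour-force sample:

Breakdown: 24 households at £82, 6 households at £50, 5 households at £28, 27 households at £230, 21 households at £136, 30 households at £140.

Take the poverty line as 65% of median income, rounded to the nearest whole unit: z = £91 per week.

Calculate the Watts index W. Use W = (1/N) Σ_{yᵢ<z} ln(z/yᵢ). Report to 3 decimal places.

0.106

Incomes under z: 5×£28, 6×£50, 24×£82 (q = 35 of N = 113).
Log shortfalls: ln(91/28) = 1.1787 (×5); ln(91/50) = 0.5988 (×6); ln(91/82) = 0.1041 (×24).
W = 11.985660 / 113 = 0.106.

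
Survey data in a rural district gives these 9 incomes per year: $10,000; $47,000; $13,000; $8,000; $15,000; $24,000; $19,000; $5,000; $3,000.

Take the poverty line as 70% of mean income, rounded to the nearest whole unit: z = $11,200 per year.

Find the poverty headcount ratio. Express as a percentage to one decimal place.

4 of the 9 households have income below $11,200.
H = 4/9 = 44.4%.

44.4%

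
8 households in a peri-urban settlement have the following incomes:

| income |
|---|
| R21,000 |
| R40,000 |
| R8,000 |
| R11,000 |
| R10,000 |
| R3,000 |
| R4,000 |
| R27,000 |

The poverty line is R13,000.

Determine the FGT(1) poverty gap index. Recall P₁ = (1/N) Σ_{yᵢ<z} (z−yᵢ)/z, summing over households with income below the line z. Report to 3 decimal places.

Incomes under z: R3,000, R4,000, R8,000, R10,000, R11,000 (q = 5 of N = 8).
Relative gaps: (13000−3000)/13000 = 0.7692; (13000−4000)/13000 = 0.6923; (13000−8000)/13000 = 0.3846; (13000−10000)/13000 = 0.2308; (13000−11000)/13000 = 0.1538.
Σ = 2.230769. Dividing by the full population N = 8 gives P₁ = 0.279.

0.279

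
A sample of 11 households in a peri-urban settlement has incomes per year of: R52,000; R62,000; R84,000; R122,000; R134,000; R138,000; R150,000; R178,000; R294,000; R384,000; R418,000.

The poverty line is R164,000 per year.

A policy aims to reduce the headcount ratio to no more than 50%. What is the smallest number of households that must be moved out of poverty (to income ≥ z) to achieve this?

2

7 of the 11 households are poor, so H = 7/11 = 0.636.
A headcount ratio of at most 50% allows at most ⌊0.50 × 11⌋ = 5 poor households.
So at least 7 − 5 = 2 must be lifted.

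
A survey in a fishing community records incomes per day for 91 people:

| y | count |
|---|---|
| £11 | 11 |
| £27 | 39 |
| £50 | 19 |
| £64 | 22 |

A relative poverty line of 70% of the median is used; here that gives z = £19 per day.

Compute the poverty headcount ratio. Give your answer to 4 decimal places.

11 of the 91 people have income below £19.
H = 11/91 = 0.1209.

0.1209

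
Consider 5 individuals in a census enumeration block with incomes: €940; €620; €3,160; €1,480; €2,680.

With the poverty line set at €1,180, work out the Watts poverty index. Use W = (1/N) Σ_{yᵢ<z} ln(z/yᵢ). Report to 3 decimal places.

Incomes under z: €620, €940 (q = 2 of N = 5).
Log shortfalls: ln(1180/620) = 0.6436; ln(1180/940) = 0.2274.
W = 0.870940 / 5 = 0.174.

0.174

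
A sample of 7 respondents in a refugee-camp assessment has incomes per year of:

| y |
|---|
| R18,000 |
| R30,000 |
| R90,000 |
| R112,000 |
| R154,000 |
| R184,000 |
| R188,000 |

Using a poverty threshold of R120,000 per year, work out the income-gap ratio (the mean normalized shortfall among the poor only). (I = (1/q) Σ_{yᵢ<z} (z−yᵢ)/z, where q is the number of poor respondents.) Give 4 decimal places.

Poor units: R18,000, R30,000, R90,000, R112,000 (q = 4 of N = 7).
Relative gaps: 0.8500, 0.7500, 0.2500, 0.0667; sum = 1.916667.
The income-gap ratio divides by q (the poor only): 1.916667 / 4 = 0.4792.

0.4792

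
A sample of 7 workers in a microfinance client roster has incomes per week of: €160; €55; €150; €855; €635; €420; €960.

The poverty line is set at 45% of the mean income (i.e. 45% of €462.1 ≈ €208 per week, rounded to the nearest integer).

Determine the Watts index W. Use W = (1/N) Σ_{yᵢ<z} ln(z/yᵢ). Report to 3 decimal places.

0.274

Poor units: €55, €150, €160 (q = 3 of N = 7).
Log shortfalls: ln(208/55) = 1.3302; ln(208/150) = 0.3269; ln(208/160) = 0.2624.
W = 1.919472 / 7 = 0.274.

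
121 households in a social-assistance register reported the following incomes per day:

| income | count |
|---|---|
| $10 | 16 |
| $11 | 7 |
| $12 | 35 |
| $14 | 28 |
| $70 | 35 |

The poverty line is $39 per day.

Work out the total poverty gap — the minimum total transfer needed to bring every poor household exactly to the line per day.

Incomes under z: 16×$10, 7×$11, 35×$12, 28×$14 (q = 86 of N = 121).
Individual gaps: 16×(39−10) = 464; 7×(39−11) = 196; 35×(39−12) = 945; 28×(39−14) = 700.
Aggregate gap = $2,305.

$2,305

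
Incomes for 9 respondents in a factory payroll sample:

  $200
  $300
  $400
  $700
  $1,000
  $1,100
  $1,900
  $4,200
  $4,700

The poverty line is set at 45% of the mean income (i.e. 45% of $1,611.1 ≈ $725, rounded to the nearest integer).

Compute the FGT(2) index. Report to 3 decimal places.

0.119

Below the line: $200, $300, $400, $700 (q = 4 of N = 9).
Relative gaps: (725−200)/725 = 0.7241; (725−300)/725 = 0.5862; (725−400)/725 = 0.4483; (725−700)/725 = 0.0345.
Squared: 0.5244; 0.3436; 0.2010; 0.0012.
Sum = 1.070155; P₂ = 1.070155 / 9 = 0.119.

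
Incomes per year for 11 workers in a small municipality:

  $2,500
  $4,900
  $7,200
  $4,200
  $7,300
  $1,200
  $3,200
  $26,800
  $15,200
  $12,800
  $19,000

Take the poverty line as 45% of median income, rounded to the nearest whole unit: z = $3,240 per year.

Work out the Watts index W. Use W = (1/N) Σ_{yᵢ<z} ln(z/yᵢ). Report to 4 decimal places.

0.1150

Below z: $1,200, $2,500, $3,200 (q = 3 of N = 11).
ln(z/y) terms: ln(3240/1200) = 0.9933; ln(3240/2500) = 0.2593; ln(3240/3200) = 0.0124.
W = 1.264957 / 11 = 0.1150.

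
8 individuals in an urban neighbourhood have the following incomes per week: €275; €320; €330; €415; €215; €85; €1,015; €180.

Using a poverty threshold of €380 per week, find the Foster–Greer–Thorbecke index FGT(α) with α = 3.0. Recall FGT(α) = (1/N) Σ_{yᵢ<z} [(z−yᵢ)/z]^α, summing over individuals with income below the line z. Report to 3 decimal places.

0.090

Poor units: €85, €180, €215, €275, €320, €330 (q = 6 of N = 8).
Normalized shortfalls: (380−85)/380 = 0.7763; (380−180)/380 = 0.5263; (380−215)/380 = 0.4342; (380−275)/380 = 0.2763; (380−320)/380 = 0.1579; (380−330)/380 = 0.1316.
Raised to α = 3.0: 0.46786; 0.14579; 0.08187; 0.02110; 0.00394; 0.00228.
Sum = 0.722830; FGT(3.0) = 0.722830 / 8 = 0.090.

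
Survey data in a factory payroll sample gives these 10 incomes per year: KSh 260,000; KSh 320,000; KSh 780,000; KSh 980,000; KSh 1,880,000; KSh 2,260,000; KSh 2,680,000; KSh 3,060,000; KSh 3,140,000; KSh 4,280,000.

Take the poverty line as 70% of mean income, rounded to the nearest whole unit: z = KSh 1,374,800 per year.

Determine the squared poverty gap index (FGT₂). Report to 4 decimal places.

0.1516

Below the line: KSh 260,000, KSh 320,000, KSh 780,000, KSh 980,000 (q = 4 of N = 10).
Gap ratios (z−y)/z: (1374800−260000)/1374800 = 0.8109; (1374800−320000)/1374800 = 0.7672; (1374800−780000)/1374800 = 0.4326; (1374800−980000)/1374800 = 0.2872.
Squared: 0.6575; 0.5887; 0.1872; 0.0825.
Sum = 1.515832; P₂ = 1.515832 / 10 = 0.1516.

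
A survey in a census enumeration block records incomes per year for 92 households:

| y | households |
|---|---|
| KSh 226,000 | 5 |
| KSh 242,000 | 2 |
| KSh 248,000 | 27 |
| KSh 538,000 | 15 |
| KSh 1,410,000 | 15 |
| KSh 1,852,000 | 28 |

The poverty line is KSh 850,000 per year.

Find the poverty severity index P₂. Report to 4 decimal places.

0.2096

Poor units: 5×KSh 226,000, 2×KSh 242,000, 27×KSh 248,000, 15×KSh 538,000 (q = 49 of N = 92).
Shortfall ratios: (850000−226000)/850000 = 0.7341 (×5); (850000−242000)/850000 = 0.7153 (×2); (850000−248000)/850000 = 0.7082 (×27); (850000−538000)/850000 = 0.3671 (×15).
Squared: 0.5389 (×5); 0.5116 (×2); 0.5016 (×27); 0.1347 (×15).
Sum = 19.282043; P₂ = 19.282043 / 92 = 0.2096.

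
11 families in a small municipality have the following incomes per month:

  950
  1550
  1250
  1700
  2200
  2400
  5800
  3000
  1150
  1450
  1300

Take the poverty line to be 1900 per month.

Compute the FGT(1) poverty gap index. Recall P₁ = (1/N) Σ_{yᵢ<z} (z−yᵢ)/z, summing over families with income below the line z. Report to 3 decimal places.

0.189

Incomes under z: 950, 1150, 1250, 1300, 1450, 1550, 1700 (q = 7 of N = 11).
Relative gaps: (1900−950)/1900 = 0.5000; (1900−1150)/1900 = 0.3947; (1900−1250)/1900 = 0.3421; (1900−1300)/1900 = 0.3158; (1900−1450)/1900 = 0.2368; (1900−1550)/1900 = 0.1842; (1900−1700)/1900 = 0.1053.
Sum of shortfalls = 2.078947; P₁ averages over all N: 2.078947 / 11 = 0.189.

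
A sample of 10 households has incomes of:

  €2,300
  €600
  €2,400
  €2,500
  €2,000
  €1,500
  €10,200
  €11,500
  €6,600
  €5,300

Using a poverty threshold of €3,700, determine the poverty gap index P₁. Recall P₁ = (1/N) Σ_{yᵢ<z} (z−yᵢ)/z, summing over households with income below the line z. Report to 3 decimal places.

Below the line: €600, €1,500, €2,000, €2,300, €2,400, €2,500 (q = 6 of N = 10).
Relative gaps: (3700−600)/3700 = 0.8378; (3700−1500)/3700 = 0.5946; (3700−2000)/3700 = 0.4595; (3700−2300)/3700 = 0.3784; (3700−2400)/3700 = 0.3514; (3700−2500)/3700 = 0.3243.
Sum of shortfalls = 2.945946; P₁ averages over all N: 2.945946 / 10 = 0.295.

0.295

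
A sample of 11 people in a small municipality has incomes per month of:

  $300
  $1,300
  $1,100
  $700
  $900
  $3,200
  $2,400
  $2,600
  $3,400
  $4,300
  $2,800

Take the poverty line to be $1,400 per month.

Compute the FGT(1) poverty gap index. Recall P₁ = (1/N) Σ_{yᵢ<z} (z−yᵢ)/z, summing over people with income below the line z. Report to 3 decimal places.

Below the line: $300, $700, $900, $1,100, $1,300 (q = 5 of N = 11).
Gap ratios (z−y)/z: (1400−300)/1400 = 0.7857; (1400−700)/1400 = 0.5000; (1400−900)/1400 = 0.3571; (1400−1100)/1400 = 0.2143; (1400−1300)/1400 = 0.0714.
Σ = 1.928571. Dividing by the full population N = 11 gives P₁ = 0.175.

0.175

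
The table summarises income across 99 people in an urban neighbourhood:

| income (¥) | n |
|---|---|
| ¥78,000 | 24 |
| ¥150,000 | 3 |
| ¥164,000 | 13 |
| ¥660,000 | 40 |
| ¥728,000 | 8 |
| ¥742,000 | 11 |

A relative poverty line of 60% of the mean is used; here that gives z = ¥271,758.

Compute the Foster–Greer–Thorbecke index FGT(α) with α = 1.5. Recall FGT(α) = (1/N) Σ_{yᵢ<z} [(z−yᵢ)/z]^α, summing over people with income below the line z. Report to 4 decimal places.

0.1878

Poor units: 24×¥78,000, 3×¥150,000, 13×¥164,000 (q = 40 of N = 99).
Relative gaps: (271758−78000)/271758 = 0.7130 (×24); (271758−150000)/271758 = 0.4480 (×3); (271758−164000)/271758 = 0.3965 (×13).
Raised to α = 1.5: 0.60203 (×24); 0.29990 (×3); 0.24969 (×13).
Sum = 18.594307; FGT(1.5) = 18.594307 / 99 = 0.1878.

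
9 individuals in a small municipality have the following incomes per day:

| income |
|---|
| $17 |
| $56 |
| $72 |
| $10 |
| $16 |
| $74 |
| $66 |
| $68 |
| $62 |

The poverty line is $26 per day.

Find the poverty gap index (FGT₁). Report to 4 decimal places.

0.1496

Below the line: $10, $16, $17 (q = 3 of N = 9).
Shortfall ratios: (26−10)/26 = 0.6154; (26−16)/26 = 0.3846; (26−17)/26 = 0.3462.
Σ = 1.346154. Dividing by the full population N = 9 gives P₁ = 0.1496.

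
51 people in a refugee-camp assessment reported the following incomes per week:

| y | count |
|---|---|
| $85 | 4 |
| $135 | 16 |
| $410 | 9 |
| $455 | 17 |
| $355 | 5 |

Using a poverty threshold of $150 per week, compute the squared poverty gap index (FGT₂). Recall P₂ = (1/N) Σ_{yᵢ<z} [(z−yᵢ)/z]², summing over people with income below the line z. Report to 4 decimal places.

0.0179

Poor units: 4×$85, 16×$135 (q = 20 of N = 51).
Gap ratios (z−y)/z: (150−85)/150 = 0.4333 (×4); (150−135)/150 = 0.1000 (×16).
Squared: 0.1878 (×4); 0.0100 (×16).
Sum = 0.911111; P₂ = 0.911111 / 51 = 0.0179.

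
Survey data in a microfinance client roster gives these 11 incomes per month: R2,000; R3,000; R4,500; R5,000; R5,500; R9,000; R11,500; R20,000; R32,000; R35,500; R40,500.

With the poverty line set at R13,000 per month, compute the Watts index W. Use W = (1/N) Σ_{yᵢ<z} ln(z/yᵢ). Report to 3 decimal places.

Poor units: R2,000, R3,000, R4,500, R5,000, R5,500, R9,000, R11,500 (q = 7 of N = 11).
ln(z/y) terms: ln(13000/2000) = 1.8718; ln(13000/3000) = 1.4663; ln(13000/4500) = 1.0609; ln(13000/5000) = 0.9555; ln(13000/5500) = 0.8602; ln(13000/9000) = 0.3677; ln(13000/11500) = 0.1226.
W = 6.705051 / 11 = 0.610.

0.610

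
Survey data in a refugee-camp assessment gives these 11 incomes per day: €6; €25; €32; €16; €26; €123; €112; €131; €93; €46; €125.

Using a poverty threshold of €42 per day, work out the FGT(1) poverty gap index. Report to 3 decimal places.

Below the line: €6, €16, €25, €26, €32 (q = 5 of N = 11).
Shortfall ratios: (42−6)/42 = 0.8571; (42−16)/42 = 0.6190; (42−25)/42 = 0.4048; (42−26)/42 = 0.3810; (42−32)/42 = 0.2381.
Σ = 2.500000. Dividing by the full population N = 11 gives P₁ = 0.227.

0.227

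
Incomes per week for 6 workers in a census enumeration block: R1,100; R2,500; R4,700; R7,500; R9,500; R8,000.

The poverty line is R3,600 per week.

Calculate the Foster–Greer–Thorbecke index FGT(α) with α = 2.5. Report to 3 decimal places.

Below the line: R1,100, R2,500 (q = 2 of N = 6).
Relative gaps: (3600−1100)/3600 = 0.6944; (3600−2500)/3600 = 0.3056.
Raised to α = 2.5: 0.40188; 0.05161.
Sum = 0.453487; FGT(2.5) = 0.453487 / 6 = 0.076.

0.076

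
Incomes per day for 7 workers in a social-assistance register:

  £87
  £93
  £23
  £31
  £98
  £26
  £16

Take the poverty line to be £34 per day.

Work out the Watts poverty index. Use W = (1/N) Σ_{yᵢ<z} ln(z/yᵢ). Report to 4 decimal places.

0.2150

Below the line: £16, £23, £26, £31 (q = 4 of N = 7).
Log gaps: ln(34/16) = 0.7538; ln(34/23) = 0.3909; ln(34/26) = 0.2683; ln(34/31) = 0.0924.
W = 1.505275 / 7 = 0.2150.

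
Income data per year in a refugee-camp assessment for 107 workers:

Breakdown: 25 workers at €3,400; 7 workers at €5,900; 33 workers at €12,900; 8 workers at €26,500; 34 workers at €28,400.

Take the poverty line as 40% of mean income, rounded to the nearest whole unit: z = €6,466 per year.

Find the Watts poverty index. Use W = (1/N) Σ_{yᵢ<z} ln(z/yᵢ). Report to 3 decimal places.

0.156

Poor units: 25×€3,400, 7×€5,900 (q = 32 of N = 107).
Log shortfalls: ln(6466/3400) = 0.6428 (×25); ln(6466/5900) = 0.0916 (×7).
W = 16.710793 / 107 = 0.156.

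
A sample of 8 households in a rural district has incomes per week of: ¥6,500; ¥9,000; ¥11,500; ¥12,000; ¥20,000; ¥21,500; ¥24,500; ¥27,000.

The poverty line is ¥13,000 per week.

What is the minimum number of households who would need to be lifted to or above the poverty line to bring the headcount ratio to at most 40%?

4 of the 8 households are poor, so H = 4/8 = 0.500.
A headcount ratio of at most 40% allows at most ⌊0.40 × 8⌋ = 3 poor households.
So at least 4 − 3 = 1 must be lifted.

1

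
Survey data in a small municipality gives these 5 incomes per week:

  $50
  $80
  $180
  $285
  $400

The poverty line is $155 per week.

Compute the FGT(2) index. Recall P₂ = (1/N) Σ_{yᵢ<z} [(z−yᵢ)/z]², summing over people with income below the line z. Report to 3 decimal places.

0.139

Below the line: $50, $80 (q = 2 of N = 5).
Gap ratios (z−y)/z: (155−50)/155 = 0.6774; (155−80)/155 = 0.4839.
Squared: 0.4589; 0.2341.
Sum = 0.693028; P₂ = 0.693028 / 5 = 0.139.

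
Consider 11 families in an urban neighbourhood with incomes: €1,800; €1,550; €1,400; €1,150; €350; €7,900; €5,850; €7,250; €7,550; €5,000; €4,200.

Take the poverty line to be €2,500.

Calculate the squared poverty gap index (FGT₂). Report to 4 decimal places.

Poor units: €350, €1,150, €1,400, €1,550, €1,800 (q = 5 of N = 11).
Shortfall ratios: (2500−350)/2500 = 0.8600; (2500−1150)/2500 = 0.5400; (2500−1400)/2500 = 0.4400; (2500−1550)/2500 = 0.3800; (2500−1800)/2500 = 0.2800.
Squared: 0.7396; 0.2916; 0.1936; 0.1444; 0.0784.
Sum = 1.447600; P₂ = 1.447600 / 11 = 0.1316.

0.1316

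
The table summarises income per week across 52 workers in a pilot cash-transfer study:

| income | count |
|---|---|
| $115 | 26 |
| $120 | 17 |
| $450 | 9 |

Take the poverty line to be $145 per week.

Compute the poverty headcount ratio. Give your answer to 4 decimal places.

0.8269

43 of the 52 workers have income below $145.
H = 43/52 = 0.8269.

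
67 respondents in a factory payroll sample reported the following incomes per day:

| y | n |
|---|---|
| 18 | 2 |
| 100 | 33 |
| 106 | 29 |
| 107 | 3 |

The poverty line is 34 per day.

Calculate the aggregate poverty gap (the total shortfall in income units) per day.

32

Incomes under z: 2×18 (q = 2 of N = 67).
Individual gaps: 2×(34−18) = 32.
Aggregate gap = 32.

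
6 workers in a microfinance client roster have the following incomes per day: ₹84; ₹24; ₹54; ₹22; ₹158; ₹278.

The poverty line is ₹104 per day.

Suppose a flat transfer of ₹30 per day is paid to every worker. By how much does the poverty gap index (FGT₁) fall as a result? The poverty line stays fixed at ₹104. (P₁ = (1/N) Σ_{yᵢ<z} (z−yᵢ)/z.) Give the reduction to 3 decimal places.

0.176

Before: below the line — ₹22, ₹24, ₹54, ₹84; poverty gap index (FGT₁) = 0.37179.
After the ₹30 transfer: below the line — ₹52, ₹54, ₹84; poverty gap index (FGT₁) = 0.19551.
Reduction = 0.37179 − 0.19551 = 0.176.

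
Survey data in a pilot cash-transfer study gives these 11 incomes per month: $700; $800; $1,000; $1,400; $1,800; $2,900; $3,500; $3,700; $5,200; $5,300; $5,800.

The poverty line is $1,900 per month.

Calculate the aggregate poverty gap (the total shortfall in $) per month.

$3,800

Below the line: $700, $800, $1,000, $1,400, $1,800 (q = 5 of N = 11).
Individual gaps: 1900−700 = 1200; 1900−800 = 1100; 1900−1000 = 900; 1900−1400 = 500; 1900−1800 = 100.
Aggregate gap = $3,800.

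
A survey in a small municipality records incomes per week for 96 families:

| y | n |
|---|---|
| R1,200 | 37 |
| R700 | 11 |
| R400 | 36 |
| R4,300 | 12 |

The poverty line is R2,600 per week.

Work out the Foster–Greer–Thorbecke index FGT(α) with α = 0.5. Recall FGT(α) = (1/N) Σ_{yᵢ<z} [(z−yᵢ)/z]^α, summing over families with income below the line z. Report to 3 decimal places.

0.726

Below the line: 36×R400, 11×R700, 37×R1,200 (q = 84 of N = 96).
Shortfall ratios: (2600−400)/2600 = 0.8462 (×36); (2600−700)/2600 = 0.7308 (×11); (2600−1200)/2600 = 0.5385 (×37).
Raised to α = 0.5: 0.91987 (×36); 0.85485 (×11); 0.73380 (×37).
Sum = 69.669115; FGT(0.5) = 69.669115 / 96 = 0.726.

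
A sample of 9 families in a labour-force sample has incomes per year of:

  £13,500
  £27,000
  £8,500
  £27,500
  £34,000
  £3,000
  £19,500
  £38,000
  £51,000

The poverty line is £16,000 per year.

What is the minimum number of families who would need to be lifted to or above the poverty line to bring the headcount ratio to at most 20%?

2

Currently q = 3 of N = 9 are below the line (H = 0.333).
A headcount ratio of at most 20% allows at most ⌊0.20 × 9⌋ = 1 poor families.
So at least 3 − 1 = 2 must be lifted.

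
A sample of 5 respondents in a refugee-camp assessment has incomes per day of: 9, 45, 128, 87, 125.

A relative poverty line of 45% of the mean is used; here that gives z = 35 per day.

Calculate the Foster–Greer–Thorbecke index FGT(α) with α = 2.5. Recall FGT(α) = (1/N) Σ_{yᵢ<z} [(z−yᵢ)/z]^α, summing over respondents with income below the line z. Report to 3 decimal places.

0.095

Incomes under z: 9 (q = 1 of N = 5).
Relative gaps: (35−9)/35 = 0.7429.
Raised to α = 2.5: 0.47562.
Sum = 0.475623; FGT(2.5) = 0.475623 / 5 = 0.095.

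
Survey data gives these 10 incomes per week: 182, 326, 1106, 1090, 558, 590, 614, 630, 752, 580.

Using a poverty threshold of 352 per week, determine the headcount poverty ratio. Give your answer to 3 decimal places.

2 of the 10 households have income below 352.
H = 2/10 = 0.200.

0.200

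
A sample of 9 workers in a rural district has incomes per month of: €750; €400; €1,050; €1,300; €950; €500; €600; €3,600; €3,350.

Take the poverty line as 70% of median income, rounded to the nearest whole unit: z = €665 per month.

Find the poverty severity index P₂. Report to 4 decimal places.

Poor units: €400, €500, €600 (q = 3 of N = 9).
Gap ratios (z−y)/z: (665−400)/665 = 0.3985; (665−500)/665 = 0.2481; (665−600)/665 = 0.0977.
Squared: 0.1588; 0.0616; 0.0096.
Sum = 0.229917; P₂ = 0.229917 / 9 = 0.0255.

0.0255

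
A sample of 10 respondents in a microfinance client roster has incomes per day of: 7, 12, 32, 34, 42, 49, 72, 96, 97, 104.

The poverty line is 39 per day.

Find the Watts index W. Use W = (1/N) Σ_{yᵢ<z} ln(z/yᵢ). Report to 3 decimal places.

0.323

Poor units: 7, 12, 32, 34 (q = 4 of N = 10).
Log gaps: ln(39/7) = 1.7177; ln(39/12) = 1.1787; ln(39/32) = 0.1978; ln(39/34) = 0.1372.
W = 3.231333 / 10 = 0.323.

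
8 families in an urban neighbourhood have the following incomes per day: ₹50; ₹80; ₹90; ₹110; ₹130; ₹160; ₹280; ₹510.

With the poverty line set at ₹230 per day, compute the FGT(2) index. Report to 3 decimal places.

0.245

Below the line: ₹50, ₹80, ₹90, ₹110, ₹130, ₹160 (q = 6 of N = 8).
Gap ratios (z−y)/z: (230−50)/230 = 0.7826; (230−80)/230 = 0.6522; (230−90)/230 = 0.6087; (230−110)/230 = 0.5217; (230−130)/230 = 0.4348; (230−160)/230 = 0.3043.
Squared: 0.6125; 0.4253; 0.3705; 0.2722; 0.1890; 0.0926.
Sum = 1.962193; P₂ = 1.962193 / 8 = 0.245.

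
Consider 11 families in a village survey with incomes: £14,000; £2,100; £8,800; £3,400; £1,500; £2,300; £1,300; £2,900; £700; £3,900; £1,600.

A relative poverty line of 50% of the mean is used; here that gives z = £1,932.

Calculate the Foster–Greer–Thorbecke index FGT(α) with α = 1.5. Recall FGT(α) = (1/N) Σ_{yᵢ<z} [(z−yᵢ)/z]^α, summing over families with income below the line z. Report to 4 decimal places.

0.0794

Below the line: £700, £1,300, £1,500, £1,600 (q = 4 of N = 11).
Normalized shortfalls: (1932−700)/1932 = 0.6377; (1932−1300)/1932 = 0.3271; (1932−1500)/1932 = 0.2236; (1932−1600)/1932 = 0.1718.
Raised to α = 1.5: 0.50922; 0.18710; 0.10573; 0.07124.
Sum = 0.873286; FGT(1.5) = 0.873286 / 11 = 0.0794.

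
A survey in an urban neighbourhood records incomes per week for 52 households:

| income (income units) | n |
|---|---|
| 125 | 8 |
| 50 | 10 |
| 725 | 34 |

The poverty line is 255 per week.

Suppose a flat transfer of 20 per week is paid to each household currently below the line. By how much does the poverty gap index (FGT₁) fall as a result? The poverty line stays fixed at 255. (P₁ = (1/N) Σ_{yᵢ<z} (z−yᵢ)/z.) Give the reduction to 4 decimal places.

Before: below the line — 10×50, 8×125; poverty gap index (FGT₁) = 0.233032.
After the 20 transfer: below the line — 10×70, 8×145; poverty gap index (FGT₁) = 0.205882.
Reduction = 0.233032 − 0.205882 = 0.0271.

0.0271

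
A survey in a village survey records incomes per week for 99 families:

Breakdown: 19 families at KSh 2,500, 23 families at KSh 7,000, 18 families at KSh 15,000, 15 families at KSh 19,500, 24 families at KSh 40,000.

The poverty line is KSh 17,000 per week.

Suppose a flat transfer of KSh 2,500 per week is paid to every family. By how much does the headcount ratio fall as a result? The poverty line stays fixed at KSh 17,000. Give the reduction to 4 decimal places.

Before: below the line — 19×KSh 2,500, 23×KSh 7,000, 18×KSh 15,000; headcount ratio = 0.606061.
After the KSh 2,500 transfer: below the line — 19×KSh 5,000, 23×KSh 9,500; headcount ratio = 0.424242.
Reduction = 0.606061 − 0.424242 = 0.1818.

0.1818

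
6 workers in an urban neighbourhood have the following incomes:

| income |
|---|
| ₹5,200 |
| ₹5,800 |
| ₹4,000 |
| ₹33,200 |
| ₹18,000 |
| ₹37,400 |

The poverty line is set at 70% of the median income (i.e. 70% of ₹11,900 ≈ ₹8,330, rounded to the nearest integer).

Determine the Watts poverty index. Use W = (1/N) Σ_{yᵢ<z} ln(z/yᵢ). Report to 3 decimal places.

0.261

Incomes under z: ₹4,000, ₹5,200, ₹5,800 (q = 3 of N = 6).
Log gaps: ln(8330/4000) = 0.7336; ln(8330/5200) = 0.4712; ln(8330/5800) = 0.3620.
W = 1.566779 / 6 = 0.261.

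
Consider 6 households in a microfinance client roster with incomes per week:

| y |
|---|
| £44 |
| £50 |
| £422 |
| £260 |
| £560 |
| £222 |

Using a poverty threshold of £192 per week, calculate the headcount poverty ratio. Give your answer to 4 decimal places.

0.3333

2 of the 6 households have income below £192.
H = 2/6 = 0.3333.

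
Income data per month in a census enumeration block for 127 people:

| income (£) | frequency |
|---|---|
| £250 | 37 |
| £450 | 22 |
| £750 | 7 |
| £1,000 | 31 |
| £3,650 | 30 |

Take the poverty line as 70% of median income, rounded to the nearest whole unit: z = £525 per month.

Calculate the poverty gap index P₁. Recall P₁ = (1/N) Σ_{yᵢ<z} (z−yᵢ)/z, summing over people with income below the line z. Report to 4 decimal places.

0.1774

Incomes under z: 37×£250, 22×£450 (q = 59 of N = 127).
Normalized shortfalls: (525−250)/525 = 0.5238 (×37); (525−450)/525 = 0.1429 (×22).
Sum of shortfalls = 22.523810; P₁ averages over all N: 22.523810 / 127 = 0.1774.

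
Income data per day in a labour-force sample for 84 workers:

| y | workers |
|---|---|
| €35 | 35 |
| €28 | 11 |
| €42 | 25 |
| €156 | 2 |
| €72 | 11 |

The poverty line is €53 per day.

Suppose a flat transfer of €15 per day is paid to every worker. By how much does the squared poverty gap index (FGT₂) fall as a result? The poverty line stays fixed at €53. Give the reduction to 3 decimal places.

Before: below the line — 11×€28, 35×€35, 25×€42; squared poverty gap index (FGT₂) = 0.09002.
After the €15 transfer: below the line — 11×€43, 35×€50; squared poverty gap index (FGT₂) = 0.00600.
Reduction = 0.09002 − 0.00600 = 0.084.

0.084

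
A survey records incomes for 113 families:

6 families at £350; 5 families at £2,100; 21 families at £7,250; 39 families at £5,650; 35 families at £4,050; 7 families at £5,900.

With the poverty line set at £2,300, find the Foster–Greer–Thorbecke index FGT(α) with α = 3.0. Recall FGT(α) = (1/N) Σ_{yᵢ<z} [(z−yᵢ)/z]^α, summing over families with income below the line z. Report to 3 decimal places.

0.032

Poor units: 6×£350, 5×£2,100 (q = 11 of N = 113).
Gap ratios (z−y)/z: (2300−350)/2300 = 0.8478 (×6); (2300−2100)/2300 = 0.0870 (×5).
Raised to α = 3.0: 0.60943 (×6); 0.00066 (×5).
Sum = 3.659838; FGT(3.0) = 3.659838 / 113 = 0.032.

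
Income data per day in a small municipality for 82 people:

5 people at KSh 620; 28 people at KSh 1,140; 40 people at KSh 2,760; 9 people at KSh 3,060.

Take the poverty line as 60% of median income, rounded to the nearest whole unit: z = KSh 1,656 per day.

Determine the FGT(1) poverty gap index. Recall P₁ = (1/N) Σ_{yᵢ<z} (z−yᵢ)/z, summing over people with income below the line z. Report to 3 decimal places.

0.145

Below z: 5×KSh 620, 28×KSh 1,140 (q = 33 of N = 82).
Normalized shortfalls: (1656−620)/1656 = 0.6256 (×5); (1656−1140)/1656 = 0.3116 (×28).
Sum of shortfalls = 11.852657; P₁ averages over all N: 11.852657 / 82 = 0.145.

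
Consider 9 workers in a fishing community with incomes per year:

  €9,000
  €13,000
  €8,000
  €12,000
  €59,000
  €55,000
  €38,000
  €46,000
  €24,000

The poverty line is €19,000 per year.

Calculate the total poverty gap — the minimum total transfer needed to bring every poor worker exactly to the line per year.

Below the line: €8,000, €9,000, €12,000, €13,000 (q = 4 of N = 9).
Individual gaps: 19000−8000 = 11000; 19000−9000 = 10000; 19000−12000 = 7000; 19000−13000 = 6000.
Aggregate gap = €34,000.

€34,000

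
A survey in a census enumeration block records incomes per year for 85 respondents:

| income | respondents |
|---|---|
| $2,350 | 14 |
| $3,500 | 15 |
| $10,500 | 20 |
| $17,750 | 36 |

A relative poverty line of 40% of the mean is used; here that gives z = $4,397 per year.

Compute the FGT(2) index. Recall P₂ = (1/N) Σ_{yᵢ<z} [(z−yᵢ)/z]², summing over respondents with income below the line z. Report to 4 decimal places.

Incomes under z: 14×$2,350, 15×$3,500 (q = 29 of N = 85).
Relative gaps: (4397−2350)/4397 = 0.4655 (×14); (4397−3500)/4397 = 0.2040 (×15).
Squared: 0.2167 (×14); 0.0416 (×15).
Sum = 3.658503; P₂ = 3.658503 / 85 = 0.0430.

0.0430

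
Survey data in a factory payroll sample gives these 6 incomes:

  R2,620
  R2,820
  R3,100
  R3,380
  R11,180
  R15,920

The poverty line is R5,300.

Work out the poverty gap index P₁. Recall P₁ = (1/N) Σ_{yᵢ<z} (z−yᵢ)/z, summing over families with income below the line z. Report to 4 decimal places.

Below z: R2,620, R2,820, R3,100, R3,380 (q = 4 of N = 6).
Normalized shortfalls: (5300−2620)/5300 = 0.5057; (5300−2820)/5300 = 0.4679; (5300−3100)/5300 = 0.4151; (5300−3380)/5300 = 0.3623.
Σ = 1.750943. Dividing by the full population N = 6 gives P₁ = 0.2918.

0.2918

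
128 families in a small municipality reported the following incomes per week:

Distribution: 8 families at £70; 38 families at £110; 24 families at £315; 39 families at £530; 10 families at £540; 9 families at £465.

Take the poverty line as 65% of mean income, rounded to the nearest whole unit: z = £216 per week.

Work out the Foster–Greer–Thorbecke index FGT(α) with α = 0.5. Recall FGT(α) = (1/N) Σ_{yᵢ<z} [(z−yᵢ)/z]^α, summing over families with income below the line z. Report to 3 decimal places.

0.259

Below z: 8×£70, 38×£110 (q = 46 of N = 128).
Gap ratios (z−y)/z: (216−70)/216 = 0.6759 (×8); (216−110)/216 = 0.4907 (×38).
Raised to α = 0.5: 0.82215 (×8); 0.70053 (×38).
Sum = 33.197275; FGT(0.5) = 33.197275 / 128 = 0.259.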